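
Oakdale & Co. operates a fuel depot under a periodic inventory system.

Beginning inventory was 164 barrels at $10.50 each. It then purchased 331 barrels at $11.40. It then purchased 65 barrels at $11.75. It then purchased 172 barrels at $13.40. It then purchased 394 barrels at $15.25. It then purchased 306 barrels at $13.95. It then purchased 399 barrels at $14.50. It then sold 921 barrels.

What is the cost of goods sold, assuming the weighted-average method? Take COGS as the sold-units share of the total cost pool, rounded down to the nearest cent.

COGS = $12,387.29

Sale 1, sell 921: 921/1831 × $24,626.65 → $12,387.29
Ending inventory (cost pool remaining) = $12,239.36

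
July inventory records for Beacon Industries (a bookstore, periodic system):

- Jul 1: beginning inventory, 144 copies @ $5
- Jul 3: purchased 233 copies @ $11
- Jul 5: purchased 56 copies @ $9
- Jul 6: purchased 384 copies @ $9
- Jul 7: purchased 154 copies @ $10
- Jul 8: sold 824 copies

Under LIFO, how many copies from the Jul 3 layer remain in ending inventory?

3

Jul 8, 824 sold [LIFO — newest first]: 154 @ $10 + 384 @ $9 + 56 @ $9 + 230 @ $11 = $8,030
Ending inventory: 144 @ $5 + 3 @ $11 = $753
Check: goods available $8,783 = COGS $8,030 + ending $753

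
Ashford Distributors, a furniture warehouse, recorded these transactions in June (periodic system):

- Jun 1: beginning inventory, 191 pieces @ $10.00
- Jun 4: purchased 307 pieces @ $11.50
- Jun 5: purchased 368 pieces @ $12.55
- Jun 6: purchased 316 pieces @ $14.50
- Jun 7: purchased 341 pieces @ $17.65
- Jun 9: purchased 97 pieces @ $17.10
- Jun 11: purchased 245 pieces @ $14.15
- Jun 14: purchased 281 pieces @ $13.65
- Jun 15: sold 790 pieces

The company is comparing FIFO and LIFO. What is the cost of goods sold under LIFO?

COGS = $11,908.65

FIFO COGS: 191 @ $10.00 + 307 @ $11.50 + 292 @ $12.55 = $9,105.10
LIFO COGS: 281 @ $13.65 + 245 @ $14.15 + 97 @ $17.10 + 167 @ $17.65 = $11,908.65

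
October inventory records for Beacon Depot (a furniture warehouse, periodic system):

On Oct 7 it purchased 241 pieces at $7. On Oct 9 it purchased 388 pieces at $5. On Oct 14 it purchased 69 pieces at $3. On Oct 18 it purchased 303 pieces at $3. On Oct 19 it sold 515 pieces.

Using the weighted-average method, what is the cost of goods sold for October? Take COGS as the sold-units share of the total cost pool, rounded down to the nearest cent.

COGS = $2,440.20

Oct 19, sell 515: 515/1001 × $4,743.00 → $2,440.20
Ending inventory (cost pool remaining) = $2,302.80
Check: goods available $4,743.00 = COGS $2,440.20 + ending $2,302.80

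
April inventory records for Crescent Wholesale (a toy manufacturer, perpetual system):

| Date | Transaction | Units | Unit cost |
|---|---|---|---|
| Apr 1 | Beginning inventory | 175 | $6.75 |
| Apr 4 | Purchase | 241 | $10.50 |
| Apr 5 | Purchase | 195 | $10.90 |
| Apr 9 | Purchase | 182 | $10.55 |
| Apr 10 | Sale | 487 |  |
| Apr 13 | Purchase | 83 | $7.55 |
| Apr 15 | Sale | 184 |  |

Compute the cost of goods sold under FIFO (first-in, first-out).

COGS = $6,470.25

Apr 10, 487 sold [FIFO — oldest first]: 175 @ $6.75 + 241 @ $10.50 + 71 @ $10.90 = $4,485.65
Apr 15, 184 sold [FIFO — oldest first]: 124 @ $10.90 + 60 @ $10.55 = $1,984.60
Total COGS = $4,485.65 + $1,984.60 = $6,470.25
Ending inventory: 122 @ $10.55 + 83 @ $7.55 = $1,913.75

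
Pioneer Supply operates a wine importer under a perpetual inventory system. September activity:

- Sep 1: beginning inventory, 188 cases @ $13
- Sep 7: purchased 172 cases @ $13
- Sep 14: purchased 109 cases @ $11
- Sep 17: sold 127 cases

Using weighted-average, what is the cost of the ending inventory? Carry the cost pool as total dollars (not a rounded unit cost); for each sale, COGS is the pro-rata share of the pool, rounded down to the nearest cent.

Ending inventory = $4,287.04

After Sep 1: 188 on hand, pool $2,444.00 (≈ $13.0000 each)
After Sep 7: 360 on hand, pool $4,680.00 (≈ $13.0000 each)
After Sep 14: 469 on hand, pool $5,879.00 (≈ $12.5352 each)
Sep 17, sell 127: 127/469 × $5,879.00 → $1,591.96
Ending inventory (cost pool remaining) = $4,287.04
Check: goods available $5,879.00 = COGS $1,591.96 + ending $4,287.04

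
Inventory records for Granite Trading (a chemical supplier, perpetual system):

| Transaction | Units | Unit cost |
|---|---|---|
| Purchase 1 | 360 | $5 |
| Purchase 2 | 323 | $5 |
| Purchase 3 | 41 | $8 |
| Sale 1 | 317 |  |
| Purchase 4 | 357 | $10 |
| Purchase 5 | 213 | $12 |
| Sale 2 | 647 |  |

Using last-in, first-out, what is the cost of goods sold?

COGS = $8,219

Sale 1 (317) [LIFO — newest first]: 41 @ $8 + 276 @ $5 = $1,708
Sale 2 (647) [LIFO — newest first]: 213 @ $12 + 357 @ $10 + 47 @ $5 + 30 @ $5 = $6,511
Total COGS = $1,708 + $6,511 = $8,219
Ending inventory: 330 @ $5 = $1,650
Check: goods available $9,869 = COGS $8,219 + ending $1,650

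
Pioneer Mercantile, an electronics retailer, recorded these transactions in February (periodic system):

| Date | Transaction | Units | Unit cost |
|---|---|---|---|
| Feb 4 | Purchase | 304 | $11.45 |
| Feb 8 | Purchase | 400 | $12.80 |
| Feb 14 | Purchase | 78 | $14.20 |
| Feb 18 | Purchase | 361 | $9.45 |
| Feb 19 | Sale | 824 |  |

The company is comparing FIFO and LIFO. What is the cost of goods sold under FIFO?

FIFO COGS: 304 @ $11.45 + 400 @ $12.80 + 78 @ $14.20 + 42 @ $9.45 = $10,105.30
LIFO COGS: 361 @ $9.45 + 78 @ $14.20 + 385 @ $12.80 = $9,447.05

COGS = $10,105.30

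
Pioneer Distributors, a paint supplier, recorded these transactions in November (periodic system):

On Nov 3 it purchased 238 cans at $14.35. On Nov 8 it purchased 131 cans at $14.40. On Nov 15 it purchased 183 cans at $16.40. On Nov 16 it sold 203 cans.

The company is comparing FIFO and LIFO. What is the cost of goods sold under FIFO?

COGS = $2,913.05

FIFO COGS: 203 @ $14.35 = $2,913.05
LIFO COGS: 183 @ $16.40 + 20 @ $14.40 = $3,289.20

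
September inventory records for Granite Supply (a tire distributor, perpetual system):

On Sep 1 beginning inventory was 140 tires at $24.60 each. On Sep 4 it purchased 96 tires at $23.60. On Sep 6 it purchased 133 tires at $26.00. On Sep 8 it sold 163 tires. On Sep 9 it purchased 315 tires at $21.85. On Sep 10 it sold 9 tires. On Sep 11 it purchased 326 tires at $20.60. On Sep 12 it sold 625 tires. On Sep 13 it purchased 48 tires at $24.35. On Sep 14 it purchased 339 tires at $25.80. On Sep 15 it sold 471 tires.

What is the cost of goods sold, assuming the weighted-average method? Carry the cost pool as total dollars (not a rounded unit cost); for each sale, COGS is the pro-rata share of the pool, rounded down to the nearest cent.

After Sep 1: 140 on hand, pool $3,444.00 (≈ $24.6000 each)
After Sep 4: 236 on hand, pool $5,709.60 (≈ $24.1932 each)
After Sep 6: 369 on hand, pool $9,167.60 (≈ $24.8444 each)
Sep 8, sell 163: 163/369 × $9,167.60 → $4,049.64
After Sep 9: 521 on hand, pool $12,000.71 (≈ $23.0340 each)
Sep 10, sell 9: 9/521 × $12,000.71 → $207.30
After Sep 11: 838 on hand, pool $18,509.01 (≈ $22.0871 each)
Sep 12, sell 625: 625/838 × $18,509.01 → $13,804.45
After Sep 13: 261 on hand, pool $5,873.36 (≈ $22.5033 each)
After Sep 14: 600 on hand, pool $14,619.56 (≈ $24.3659 each)
Sep 15, sell 471: 471/600 × $14,619.56 → $11,476.35
Total COGS = $4,049.64 + $207.30 + $13,804.45 + $11,476.35 = $29,537.74
Ending inventory (cost pool remaining) = $3,143.21
Check: goods available $32,680.95 = COGS $29,537.74 + ending $3,143.21

COGS = $29,537.74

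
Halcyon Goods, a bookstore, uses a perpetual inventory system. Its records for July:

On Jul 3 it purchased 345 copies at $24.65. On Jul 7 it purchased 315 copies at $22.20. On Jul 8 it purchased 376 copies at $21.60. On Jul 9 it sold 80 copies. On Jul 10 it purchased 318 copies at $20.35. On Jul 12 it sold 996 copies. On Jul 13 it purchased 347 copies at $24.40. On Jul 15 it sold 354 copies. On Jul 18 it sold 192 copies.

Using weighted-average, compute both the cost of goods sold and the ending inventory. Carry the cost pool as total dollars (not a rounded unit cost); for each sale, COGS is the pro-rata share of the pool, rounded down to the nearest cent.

COGS = $36,707.10; ending inventory = $1,849.85

After Jul 3: 345 on hand, pool $8,504.25 (≈ $24.6500 each)
After Jul 7: 660 on hand, pool $15,497.25 (≈ $23.4807 each)
After Jul 8: 1036 on hand, pool $23,618.85 (≈ $22.7981 each)
Jul 9, sell 80: 80/1036 × $23,618.85 → $1,823.84
After Jul 10: 1274 on hand, pool $28,266.31 (≈ $22.1871 each)
Jul 12, sell 996: 996/1274 × $28,266.31 → $22,098.30
After Jul 13: 625 on hand, pool $14,634.81 (≈ $23.4157 each)
Jul 15, sell 354: 354/625 × $14,634.81 → $8,289.15
Jul 18, sell 192: 192/271 × $6,345.66 → $4,495.81
Total COGS = $1,823.84 + $22,098.30 + $8,289.15 + $4,495.81 = $36,707.10
Ending inventory (cost pool remaining) = $1,849.85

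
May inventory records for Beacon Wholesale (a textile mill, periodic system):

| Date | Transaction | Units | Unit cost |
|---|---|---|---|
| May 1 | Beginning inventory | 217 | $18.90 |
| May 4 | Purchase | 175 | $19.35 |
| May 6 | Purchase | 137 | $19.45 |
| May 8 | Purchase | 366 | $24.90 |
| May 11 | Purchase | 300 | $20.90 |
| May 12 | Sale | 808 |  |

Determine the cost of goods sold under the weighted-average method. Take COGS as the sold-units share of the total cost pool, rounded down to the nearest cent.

COGS = $17,265.91

May 12, sell 808: 808/1195 × $25,535.60 → $17,265.91
Ending inventory (cost pool remaining) = $8,269.69
Check: goods available $25,535.60 = COGS $17,265.91 + ending $8,269.69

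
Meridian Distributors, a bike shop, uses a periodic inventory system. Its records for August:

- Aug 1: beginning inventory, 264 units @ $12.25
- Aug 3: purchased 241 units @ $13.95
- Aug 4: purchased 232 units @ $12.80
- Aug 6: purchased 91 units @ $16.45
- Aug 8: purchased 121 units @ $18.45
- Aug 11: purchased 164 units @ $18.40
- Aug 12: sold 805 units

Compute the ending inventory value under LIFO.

Ending inventory = $3,847.80

Aug 12, 805 sold [LIFO — newest first]: 164 @ $18.40 + 121 @ $18.45 + 91 @ $16.45 + 232 @ $12.80 + 197 @ $13.95 = $12,464.75
Ending inventory: 264 @ $12.25 + 44 @ $13.95 = $3,847.80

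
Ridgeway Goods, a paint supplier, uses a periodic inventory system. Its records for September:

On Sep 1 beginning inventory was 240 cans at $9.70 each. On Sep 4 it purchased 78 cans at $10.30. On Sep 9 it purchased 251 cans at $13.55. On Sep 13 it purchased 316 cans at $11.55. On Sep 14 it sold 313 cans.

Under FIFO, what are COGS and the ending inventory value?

COGS = $3,079.90; ending inventory = $7,102.35

Sep 14, 313 sold [FIFO — oldest first]: 240 @ $9.70 + 73 @ $10.30 = $3,079.90
Ending inventory: 5 @ $10.30 + 251 @ $13.55 + 316 @ $11.55 = $7,102.35
Check: goods available $10,182.25 = COGS $3,079.90 + ending $7,102.35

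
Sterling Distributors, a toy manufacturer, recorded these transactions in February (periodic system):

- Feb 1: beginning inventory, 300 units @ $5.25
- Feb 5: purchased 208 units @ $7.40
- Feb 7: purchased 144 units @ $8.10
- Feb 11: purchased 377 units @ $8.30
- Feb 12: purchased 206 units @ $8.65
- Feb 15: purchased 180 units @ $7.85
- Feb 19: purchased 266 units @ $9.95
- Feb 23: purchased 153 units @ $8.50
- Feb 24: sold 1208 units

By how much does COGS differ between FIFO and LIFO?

FIFO COGS: 300 @ $5.25 + 208 @ $7.40 + 144 @ $8.10 + 377 @ $8.30 + 179 @ $8.65 = $8,958.05
LIFO COGS: 153 @ $8.50 + 266 @ $9.95 + 180 @ $7.85 + 206 @ $8.65 + 377 @ $8.30 + 26 @ $8.10 = $10,481.80
Difference = |$8,958.05 − $10,481.80| = $1,523.75

$1,523.75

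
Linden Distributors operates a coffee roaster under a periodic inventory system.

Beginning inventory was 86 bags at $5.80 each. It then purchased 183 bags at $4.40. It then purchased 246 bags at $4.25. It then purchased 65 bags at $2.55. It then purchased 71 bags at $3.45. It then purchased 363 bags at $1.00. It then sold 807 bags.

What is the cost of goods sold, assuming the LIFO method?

Sale 1 (807) [LIFO — newest first]: 363 @ $1.00 + 71 @ $3.45 + 65 @ $2.55 + 246 @ $4.25 + 62 @ $4.40 = $2,092.00
Ending inventory: 86 @ $5.80 + 121 @ $4.40 = $1,031.20
Check: goods available $3,123.20 = COGS $2,092.00 + ending $1,031.20

COGS = $2,092.00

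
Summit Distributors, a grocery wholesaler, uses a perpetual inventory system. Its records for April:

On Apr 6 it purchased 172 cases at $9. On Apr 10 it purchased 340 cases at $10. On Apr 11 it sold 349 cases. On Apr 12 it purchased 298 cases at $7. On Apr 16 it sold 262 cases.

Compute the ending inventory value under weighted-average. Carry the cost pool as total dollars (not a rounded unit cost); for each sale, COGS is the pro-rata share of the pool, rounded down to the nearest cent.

After Apr 6: 172 on hand, pool $1,548.00 (≈ $9.0000 each)
After Apr 10: 512 on hand, pool $4,948.00 (≈ $9.6641 each)
Apr 11, sell 349: 349/512 × $4,948.00 → $3,372.75
After Apr 12: 461 on hand, pool $3,661.25 (≈ $7.9420 each)
Apr 16, sell 262: 262/461 × $3,661.25 → $2,080.79
Total COGS = $3,372.75 + $2,080.79 = $5,453.54
Ending inventory (cost pool remaining) = $1,580.46

Ending inventory = $1,580.46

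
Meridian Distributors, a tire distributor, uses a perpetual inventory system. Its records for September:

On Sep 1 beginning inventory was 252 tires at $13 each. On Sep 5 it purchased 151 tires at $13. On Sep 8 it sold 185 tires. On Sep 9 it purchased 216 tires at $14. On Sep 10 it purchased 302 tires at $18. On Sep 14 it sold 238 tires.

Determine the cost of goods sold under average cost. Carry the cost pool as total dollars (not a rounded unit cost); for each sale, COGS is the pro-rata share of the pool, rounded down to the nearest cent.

COGS = $6,057.13

After Sep 1: 252 on hand, pool $3,276.00 (≈ $13.0000 each)
After Sep 5: 403 on hand, pool $5,239.00 (≈ $13.0000 each)
Sep 8, sell 185: 185/403 × $5,239.00 → $2,405.00
After Sep 9: 434 on hand, pool $5,858.00 (≈ $13.4977 each)
After Sep 10: 736 on hand, pool $11,294.00 (≈ $15.3451 each)
Sep 14, sell 238: 238/736 × $11,294.00 → $3,652.13
Total COGS = $2,405.00 + $3,652.13 = $6,057.13
Ending inventory (cost pool remaining) = $7,641.87
Check: goods available $13,699.00 = COGS $6,057.13 + ending $7,641.87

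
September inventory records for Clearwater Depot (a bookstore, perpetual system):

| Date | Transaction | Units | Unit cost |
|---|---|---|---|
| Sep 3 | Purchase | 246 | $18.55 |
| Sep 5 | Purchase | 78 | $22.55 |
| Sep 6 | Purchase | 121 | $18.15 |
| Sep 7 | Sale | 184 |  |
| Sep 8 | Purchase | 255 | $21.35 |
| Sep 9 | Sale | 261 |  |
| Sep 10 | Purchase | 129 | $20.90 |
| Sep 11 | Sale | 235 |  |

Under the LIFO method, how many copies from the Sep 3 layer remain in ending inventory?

Sep 7, 184 sold [LIFO — newest first]: 121 @ $18.15 + 63 @ $22.55 = $3,616.80
Sep 9, 261 sold [LIFO — newest first]: 255 @ $21.35 + 6 @ $22.55 = $5,579.55
Sep 11, 235 sold [LIFO — newest first]: 129 @ $20.90 + 9 @ $22.55 + 97 @ $18.55 = $4,698.40
Total COGS = $3,616.80 + $5,579.55 + $4,698.40 = $13,894.75
Ending inventory: 149 @ $18.55 = $2,763.95
Check: goods available $16,658.70 = COGS $13,894.75 + ending $2,763.95

149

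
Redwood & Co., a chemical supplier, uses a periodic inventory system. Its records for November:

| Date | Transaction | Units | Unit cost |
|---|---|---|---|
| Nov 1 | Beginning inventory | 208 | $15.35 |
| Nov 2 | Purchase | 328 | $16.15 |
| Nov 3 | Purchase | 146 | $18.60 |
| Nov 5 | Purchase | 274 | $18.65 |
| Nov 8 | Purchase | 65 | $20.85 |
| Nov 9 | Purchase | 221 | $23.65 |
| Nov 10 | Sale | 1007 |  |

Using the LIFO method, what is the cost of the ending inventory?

Ending inventory = $3,628.85

Nov 10, 1007 sold [LIFO — newest first]: 221 @ $23.65 + 65 @ $20.85 + 274 @ $18.65 + 146 @ $18.60 + 301 @ $16.15 = $19,268.75
Ending inventory: 208 @ $15.35 + 27 @ $16.15 = $3,628.85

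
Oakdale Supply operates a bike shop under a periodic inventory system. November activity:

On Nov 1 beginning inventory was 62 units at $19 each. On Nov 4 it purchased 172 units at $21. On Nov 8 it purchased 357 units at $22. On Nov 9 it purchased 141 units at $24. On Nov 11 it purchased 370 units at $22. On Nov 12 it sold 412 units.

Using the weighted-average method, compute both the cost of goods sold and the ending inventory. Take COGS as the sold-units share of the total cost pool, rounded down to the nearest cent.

Nov 12, sell 412: 412/1102 × $24,168.00 → $9,035.58
Ending inventory (cost pool remaining) = $15,132.42
Check: goods available $24,168.00 = COGS $9,035.58 + ending $15,132.42

COGS = $9,035.58; ending inventory = $15,132.42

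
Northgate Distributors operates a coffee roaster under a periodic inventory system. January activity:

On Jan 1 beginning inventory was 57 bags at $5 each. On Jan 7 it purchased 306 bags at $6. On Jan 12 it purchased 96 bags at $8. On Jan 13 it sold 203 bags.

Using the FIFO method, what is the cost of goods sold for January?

Jan 13, 203 sold [FIFO — oldest first]: 57 @ $5 + 146 @ $6 = $1,161
Ending inventory: 160 @ $6 + 96 @ $8 = $1,728

COGS = $1,161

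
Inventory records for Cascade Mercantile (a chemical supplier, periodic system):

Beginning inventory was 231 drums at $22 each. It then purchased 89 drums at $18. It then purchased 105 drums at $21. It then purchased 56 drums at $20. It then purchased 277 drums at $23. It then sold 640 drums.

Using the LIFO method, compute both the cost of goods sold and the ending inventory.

Sale 1 (640) [LIFO — newest first]: 277 @ $23 + 56 @ $20 + 105 @ $21 + 89 @ $18 + 113 @ $22 = $13,784
Ending inventory: 118 @ $22 = $2,596

COGS = $13,784; ending inventory = $2,596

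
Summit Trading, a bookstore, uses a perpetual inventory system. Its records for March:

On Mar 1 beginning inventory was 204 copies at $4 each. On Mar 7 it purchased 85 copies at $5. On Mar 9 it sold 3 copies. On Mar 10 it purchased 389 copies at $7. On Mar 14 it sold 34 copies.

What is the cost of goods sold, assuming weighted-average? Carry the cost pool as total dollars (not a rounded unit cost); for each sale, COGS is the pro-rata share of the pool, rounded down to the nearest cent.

COGS = $211.89

After Mar 1: 204 on hand, pool $816.00 (≈ $4.0000 each)
After Mar 7: 289 on hand, pool $1,241.00 (≈ $4.2941 each)
Mar 9, sell 3: 3/289 × $1,241.00 → $12.88
After Mar 10: 675 on hand, pool $3,951.12 (≈ $5.8535 each)
Mar 14, sell 34: 34/675 × $3,951.12 → $199.01
Total COGS = $12.88 + $199.01 = $211.89
Ending inventory (cost pool remaining) = $3,752.11
Check: goods available $3,964.00 = COGS $211.89 + ending $3,752.11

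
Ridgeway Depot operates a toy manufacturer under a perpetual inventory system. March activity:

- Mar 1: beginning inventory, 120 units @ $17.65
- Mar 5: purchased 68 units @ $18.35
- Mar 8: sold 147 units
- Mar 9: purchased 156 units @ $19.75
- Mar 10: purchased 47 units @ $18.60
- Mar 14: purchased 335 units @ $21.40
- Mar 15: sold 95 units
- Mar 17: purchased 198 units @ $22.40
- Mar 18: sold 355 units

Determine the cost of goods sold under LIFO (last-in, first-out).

COGS = $12,470.15

Mar 8, 147 sold [LIFO — newest first]: 68 @ $18.35 + 79 @ $17.65 = $2,642.15
Mar 15, 95 sold [LIFO — newest first]: 95 @ $21.40 = $2,033.00
Mar 18, 355 sold [LIFO — newest first]: 198 @ $22.40 + 157 @ $21.40 = $7,795.00
Total COGS = $2,642.15 + $2,033.00 + $7,795.00 = $12,470.15
Ending inventory: 41 @ $17.65 + 156 @ $19.75 + 47 @ $18.60 + 83 @ $21.40 = $6,455.05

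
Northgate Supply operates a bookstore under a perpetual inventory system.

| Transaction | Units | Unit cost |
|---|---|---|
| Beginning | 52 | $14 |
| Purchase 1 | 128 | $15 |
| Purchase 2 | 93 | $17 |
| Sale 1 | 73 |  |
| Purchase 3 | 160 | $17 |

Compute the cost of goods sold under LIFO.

COGS = $1,241

Sale 1 (73) [LIFO — newest first]: 73 @ $17 = $1,241
Ending inventory: 52 @ $14 + 128 @ $15 + 20 @ $17 + 160 @ $17 = $5,708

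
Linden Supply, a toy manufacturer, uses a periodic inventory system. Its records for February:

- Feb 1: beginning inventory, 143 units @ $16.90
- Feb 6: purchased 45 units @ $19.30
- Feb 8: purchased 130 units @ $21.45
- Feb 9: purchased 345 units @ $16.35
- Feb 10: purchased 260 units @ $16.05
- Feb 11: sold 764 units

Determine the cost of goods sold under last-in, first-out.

Feb 11, 764 sold [LIFO — newest first]: 260 @ $16.05 + 345 @ $16.35 + 130 @ $21.45 + 29 @ $19.30 = $13,161.95
Ending inventory: 143 @ $16.90 + 16 @ $19.30 = $2,725.50
Check: goods available $15,887.45 = COGS $13,161.95 + ending $2,725.50

COGS = $13,161.95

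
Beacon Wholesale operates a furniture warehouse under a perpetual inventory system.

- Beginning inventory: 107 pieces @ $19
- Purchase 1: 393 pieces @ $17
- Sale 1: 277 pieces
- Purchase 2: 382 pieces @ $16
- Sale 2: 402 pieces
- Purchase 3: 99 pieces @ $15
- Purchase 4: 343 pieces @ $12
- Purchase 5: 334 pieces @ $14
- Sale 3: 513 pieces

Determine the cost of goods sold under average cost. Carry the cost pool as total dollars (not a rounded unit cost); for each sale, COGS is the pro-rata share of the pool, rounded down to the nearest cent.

COGS = $18,614.29

After Beginning: 107 on hand, pool $2,033.00 (≈ $19.0000 each)
After Purchase 1: 500 on hand, pool $8,714.00 (≈ $17.4280 each)
Sale 1, sell 277: 277/500 × $8,714.00 → $4,827.55
After Purchase 2: 605 on hand, pool $9,998.45 (≈ $16.5264 each)
Sale 2, sell 402: 402/605 × $9,998.45 → $6,643.59
After Purchase 3: 302 on hand, pool $4,839.86 (≈ $16.0260 each)
After Purchase 4: 645 on hand, pool $8,955.86 (≈ $13.8851 each)
After Purchase 5: 979 on hand, pool $13,631.86 (≈ $13.9243 each)
Sale 3, sell 513: 513/979 × $13,631.86 → $7,143.15
Total COGS = $4,827.55 + $6,643.59 + $7,143.15 = $18,614.29
Ending inventory (cost pool remaining) = $6,488.71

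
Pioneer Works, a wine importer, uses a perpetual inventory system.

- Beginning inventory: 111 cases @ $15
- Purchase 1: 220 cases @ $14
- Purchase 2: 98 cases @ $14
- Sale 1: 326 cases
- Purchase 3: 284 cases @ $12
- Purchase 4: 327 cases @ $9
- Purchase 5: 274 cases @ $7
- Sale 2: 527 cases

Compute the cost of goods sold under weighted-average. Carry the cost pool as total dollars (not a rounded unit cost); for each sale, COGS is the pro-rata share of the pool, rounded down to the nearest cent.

COGS = $9,842.41

After Beginning: 111 on hand, pool $1,665.00 (≈ $15.0000 each)
After Purchase 1: 331 on hand, pool $4,745.00 (≈ $14.3353 each)
After Purchase 2: 429 on hand, pool $6,117.00 (≈ $14.2587 each)
Sale 1, sell 326: 326/429 × $6,117.00 → $4,648.34
After Purchase 3: 387 on hand, pool $4,876.66 (≈ $12.6012 each)
After Purchase 4: 714 on hand, pool $7,819.66 (≈ $10.9519 each)
After Purchase 5: 988 on hand, pool $9,737.66 (≈ $9.8559 each)
Sale 2, sell 527: 527/988 × $9,737.66 → $5,194.07
Total COGS = $4,648.34 + $5,194.07 = $9,842.41
Ending inventory (cost pool remaining) = $4,543.59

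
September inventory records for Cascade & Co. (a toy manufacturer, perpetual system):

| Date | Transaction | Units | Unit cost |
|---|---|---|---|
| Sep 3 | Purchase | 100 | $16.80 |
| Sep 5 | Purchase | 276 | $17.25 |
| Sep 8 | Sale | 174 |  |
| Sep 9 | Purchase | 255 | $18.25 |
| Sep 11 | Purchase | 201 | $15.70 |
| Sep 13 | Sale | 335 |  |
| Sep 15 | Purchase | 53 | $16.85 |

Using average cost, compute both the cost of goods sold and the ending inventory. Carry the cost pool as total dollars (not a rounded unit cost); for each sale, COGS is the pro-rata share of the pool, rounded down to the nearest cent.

COGS = $8,718.32; ending inventory = $6,425.18

After Sep 3: 100 on hand, pool $1,680.00 (≈ $16.8000 each)
After Sep 5: 376 on hand, pool $6,441.00 (≈ $17.1303 each)
Sep 8, sell 174: 174/376 × $6,441.00 → $2,980.67
After Sep 9: 457 on hand, pool $8,114.08 (≈ $17.7551 each)
After Sep 11: 658 on hand, pool $11,269.78 (≈ $17.1273 each)
Sep 13, sell 335: 335/658 × $11,269.78 → $5,737.65
After Sep 15: 376 on hand, pool $6,425.18 (≈ $17.0882 each)
Total COGS = $2,980.67 + $5,737.65 = $8,718.32
Ending inventory (cost pool remaining) = $6,425.18
Check: goods available $15,143.50 = COGS $8,718.32 + ending $6,425.18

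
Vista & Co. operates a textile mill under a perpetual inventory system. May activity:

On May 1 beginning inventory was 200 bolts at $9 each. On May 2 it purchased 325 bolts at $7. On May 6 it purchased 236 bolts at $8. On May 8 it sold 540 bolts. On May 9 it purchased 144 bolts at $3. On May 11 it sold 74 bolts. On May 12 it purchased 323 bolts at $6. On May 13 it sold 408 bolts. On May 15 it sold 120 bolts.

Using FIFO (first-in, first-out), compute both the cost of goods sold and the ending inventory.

COGS = $7,817; ending inventory = $516

May 8, 540 sold [FIFO — oldest first]: 200 @ $9 + 325 @ $7 + 15 @ $8 = $4,195
May 11, 74 sold [FIFO — oldest first]: 74 @ $8 = $592
May 13, 408 sold [FIFO — oldest first]: 147 @ $8 + 144 @ $3 + 117 @ $6 = $2,310
May 15, 120 sold [FIFO — oldest first]: 120 @ $6 = $720
Total COGS = $4,195 + $592 + $2,310 + $720 = $7,817
Ending inventory: 86 @ $6 = $516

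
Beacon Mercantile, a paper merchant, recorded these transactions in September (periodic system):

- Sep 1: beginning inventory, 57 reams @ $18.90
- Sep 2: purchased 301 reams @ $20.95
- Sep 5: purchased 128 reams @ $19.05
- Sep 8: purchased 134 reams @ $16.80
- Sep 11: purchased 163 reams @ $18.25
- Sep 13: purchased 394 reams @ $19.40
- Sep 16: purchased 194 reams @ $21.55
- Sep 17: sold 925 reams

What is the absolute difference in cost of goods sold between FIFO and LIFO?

FIFO COGS: 57 @ $18.90 + 301 @ $20.95 + 128 @ $19.05 + 134 @ $16.80 + 163 @ $18.25 + 142 @ $19.40 = $17,802.40
LIFO COGS: 194 @ $21.55 + 394 @ $19.40 + 163 @ $18.25 + 134 @ $16.80 + 40 @ $19.05 = $17,812.25
Difference = |$17,802.40 − $17,812.25| = $9.85

$9.85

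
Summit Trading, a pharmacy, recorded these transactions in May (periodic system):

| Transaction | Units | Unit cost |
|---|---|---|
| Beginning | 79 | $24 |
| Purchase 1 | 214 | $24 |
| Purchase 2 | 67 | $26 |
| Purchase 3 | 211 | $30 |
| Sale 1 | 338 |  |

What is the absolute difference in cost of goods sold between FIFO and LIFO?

FIFO COGS: 79 @ $24 + 214 @ $24 + 45 @ $26 = $8,202
LIFO COGS: 211 @ $30 + 67 @ $26 + 60 @ $24 = $9,512
Difference = |$8,202 − $9,512| = $1,310

$1,310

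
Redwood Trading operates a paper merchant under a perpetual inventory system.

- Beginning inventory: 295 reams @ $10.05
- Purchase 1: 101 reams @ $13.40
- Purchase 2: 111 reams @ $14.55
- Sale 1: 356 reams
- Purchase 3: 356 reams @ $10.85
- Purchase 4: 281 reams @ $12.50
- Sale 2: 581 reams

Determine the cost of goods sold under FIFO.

COGS = $10,720.80

Sale 1 (356) [FIFO — oldest first]: 295 @ $10.05 + 61 @ $13.40 = $3,782.15
Sale 2 (581) [FIFO — oldest first]: 40 @ $13.40 + 111 @ $14.55 + 356 @ $10.85 + 74 @ $12.50 = $6,938.65
Total COGS = $3,782.15 + $6,938.65 = $10,720.80
Ending inventory: 207 @ $12.50 = $2,587.50
Check: goods available $13,308.30 = COGS $10,720.80 + ending $2,587.50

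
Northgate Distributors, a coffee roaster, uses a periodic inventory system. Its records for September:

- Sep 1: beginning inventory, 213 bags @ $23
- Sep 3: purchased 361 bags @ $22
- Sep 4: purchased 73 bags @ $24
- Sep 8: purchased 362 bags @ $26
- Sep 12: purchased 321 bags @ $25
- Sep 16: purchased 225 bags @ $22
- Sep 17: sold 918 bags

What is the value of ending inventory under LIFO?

Ending inventory = $14,353

Sep 17, 918 sold [LIFO — newest first]: 225 @ $22 + 321 @ $25 + 362 @ $26 + 10 @ $24 = $22,627
Ending inventory: 213 @ $23 + 361 @ $22 + 63 @ $24 = $14,353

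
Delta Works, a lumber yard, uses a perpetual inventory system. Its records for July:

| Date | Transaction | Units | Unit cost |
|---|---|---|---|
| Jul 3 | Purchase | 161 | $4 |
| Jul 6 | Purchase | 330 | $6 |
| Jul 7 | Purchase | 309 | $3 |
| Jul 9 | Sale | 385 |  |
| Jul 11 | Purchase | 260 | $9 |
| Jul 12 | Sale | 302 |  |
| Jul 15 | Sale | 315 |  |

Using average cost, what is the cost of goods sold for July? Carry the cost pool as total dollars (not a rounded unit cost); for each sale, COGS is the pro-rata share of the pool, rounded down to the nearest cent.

After Jul 3: 161 on hand, pool $644.00 (≈ $4.0000 each)
After Jul 6: 491 on hand, pool $2,624.00 (≈ $5.3442 each)
After Jul 7: 800 on hand, pool $3,551.00 (≈ $4.4387 each)
Jul 9, sell 385: 385/800 × $3,551.00 → $1,708.91
After Jul 11: 675 on hand, pool $4,182.09 (≈ $6.1957 each)
Jul 12, sell 302: 302/675 × $4,182.09 → $1,871.09
Jul 15, sell 315: 315/373 × $2,311.00 → $1,951.64
Total COGS = $1,708.91 + $1,871.09 + $1,951.64 = $5,531.64
Ending inventory (cost pool remaining) = $359.36
Check: goods available $5,891.00 = COGS $5,531.64 + ending $359.36

COGS = $5,531.64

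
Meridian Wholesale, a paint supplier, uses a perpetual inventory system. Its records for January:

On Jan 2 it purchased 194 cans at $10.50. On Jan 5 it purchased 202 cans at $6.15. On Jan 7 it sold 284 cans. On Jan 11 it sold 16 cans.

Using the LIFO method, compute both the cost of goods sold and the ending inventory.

Jan 7, 284 sold [LIFO — newest first]: 202 @ $6.15 + 82 @ $10.50 = $2,103.30
Jan 11, 16 sold [LIFO — newest first]: 16 @ $10.50 = $168.00
Total COGS = $2,103.30 + $168.00 = $2,271.30
Ending inventory: 96 @ $10.50 = $1,008.00

COGS = $2,271.30; ending inventory = $1,008.00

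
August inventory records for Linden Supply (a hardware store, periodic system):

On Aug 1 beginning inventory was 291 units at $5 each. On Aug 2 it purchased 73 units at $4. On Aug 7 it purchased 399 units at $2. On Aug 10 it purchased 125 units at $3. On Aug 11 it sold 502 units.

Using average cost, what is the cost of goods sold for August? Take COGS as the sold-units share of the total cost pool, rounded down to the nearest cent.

COGS = $1,650.72

Aug 11, sell 502: 502/888 × $2,920.00 → $1,650.72
Ending inventory (cost pool remaining) = $1,269.28
Check: goods available $2,920.00 = COGS $1,650.72 + ending $1,269.28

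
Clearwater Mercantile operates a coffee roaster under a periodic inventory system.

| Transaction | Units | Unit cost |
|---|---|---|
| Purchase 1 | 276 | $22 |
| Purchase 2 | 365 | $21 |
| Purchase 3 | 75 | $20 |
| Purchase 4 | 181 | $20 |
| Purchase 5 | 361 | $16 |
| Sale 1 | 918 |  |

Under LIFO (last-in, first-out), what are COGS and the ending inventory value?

COGS = $17,217; ending inventory = $7,416

Sale 1 (918) [LIFO — newest first]: 361 @ $16 + 181 @ $20 + 75 @ $20 + 301 @ $21 = $17,217
Ending inventory: 276 @ $22 + 64 @ $21 = $7,416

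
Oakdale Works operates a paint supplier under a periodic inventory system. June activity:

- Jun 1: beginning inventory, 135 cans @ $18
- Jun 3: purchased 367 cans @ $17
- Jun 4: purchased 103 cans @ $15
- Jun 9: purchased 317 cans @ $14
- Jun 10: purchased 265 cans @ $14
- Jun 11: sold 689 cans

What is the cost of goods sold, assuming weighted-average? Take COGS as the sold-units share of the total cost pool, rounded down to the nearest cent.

COGS = $10,658.31

Jun 11, sell 689: 689/1187 × $18,362.00 → $10,658.31
Ending inventory (cost pool remaining) = $7,703.69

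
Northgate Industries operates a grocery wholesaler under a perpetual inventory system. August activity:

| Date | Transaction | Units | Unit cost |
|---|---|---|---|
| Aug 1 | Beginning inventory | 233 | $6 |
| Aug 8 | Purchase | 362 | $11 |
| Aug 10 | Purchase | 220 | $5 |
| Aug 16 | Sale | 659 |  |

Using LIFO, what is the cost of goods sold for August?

Aug 16, 659 sold [LIFO — newest first]: 220 @ $5 + 362 @ $11 + 77 @ $6 = $5,544
Ending inventory: 156 @ $6 = $936
Check: goods available $6,480 = COGS $5,544 + ending $936

COGS = $5,544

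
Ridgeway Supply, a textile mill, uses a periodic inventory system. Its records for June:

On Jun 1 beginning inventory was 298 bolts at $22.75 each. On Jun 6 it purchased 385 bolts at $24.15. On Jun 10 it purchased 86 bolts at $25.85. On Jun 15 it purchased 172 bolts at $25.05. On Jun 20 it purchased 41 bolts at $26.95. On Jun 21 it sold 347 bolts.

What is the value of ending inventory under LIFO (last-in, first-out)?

Ending inventory = $14,918.05

Jun 21, 347 sold [LIFO — newest first]: 41 @ $26.95 + 172 @ $25.05 + 86 @ $25.85 + 48 @ $24.15 = $8,795.85
Ending inventory: 298 @ $22.75 + 337 @ $24.15 = $14,918.05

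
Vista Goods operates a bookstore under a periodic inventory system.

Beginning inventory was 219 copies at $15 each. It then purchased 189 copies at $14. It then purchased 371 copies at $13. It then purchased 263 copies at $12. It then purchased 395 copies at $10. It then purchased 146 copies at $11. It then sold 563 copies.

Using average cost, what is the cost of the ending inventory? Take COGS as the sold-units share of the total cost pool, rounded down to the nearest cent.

Ending inventory = $12,542.85

Sale 1, sell 563: 563/1583 × $19,466.00 → $6,923.15
Ending inventory (cost pool remaining) = $12,542.85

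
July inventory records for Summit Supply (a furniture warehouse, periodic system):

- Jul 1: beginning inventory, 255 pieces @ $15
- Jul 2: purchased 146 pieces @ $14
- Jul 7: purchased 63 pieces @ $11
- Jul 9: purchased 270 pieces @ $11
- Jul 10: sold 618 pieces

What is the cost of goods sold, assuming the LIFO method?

COGS = $7,792

Jul 10, 618 sold [LIFO — newest first]: 270 @ $11 + 63 @ $11 + 146 @ $14 + 139 @ $15 = $7,792
Ending inventory: 116 @ $15 = $1,740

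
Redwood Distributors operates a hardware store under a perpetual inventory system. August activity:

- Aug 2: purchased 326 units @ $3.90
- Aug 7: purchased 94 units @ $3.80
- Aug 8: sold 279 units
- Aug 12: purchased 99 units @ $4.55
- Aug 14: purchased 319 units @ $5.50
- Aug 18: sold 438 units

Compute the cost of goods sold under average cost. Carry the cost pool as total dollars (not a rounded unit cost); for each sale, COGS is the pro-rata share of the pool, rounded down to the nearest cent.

After Aug 2: 326 on hand, pool $1,271.40 (≈ $3.9000 each)
After Aug 7: 420 on hand, pool $1,628.60 (≈ $3.8776 each)
Aug 8, sell 279: 279/420 × $1,628.60 → $1,081.85
After Aug 12: 240 on hand, pool $997.20 (≈ $4.1550 each)
After Aug 14: 559 on hand, pool $2,751.70 (≈ $4.9225 each)
Aug 18, sell 438: 438/559 × $2,751.70 → $2,156.07
Total COGS = $1,081.85 + $2,156.07 = $3,237.92
Ending inventory (cost pool remaining) = $595.63
Check: goods available $3,833.55 = COGS $3,237.92 + ending $595.63

COGS = $3,237.92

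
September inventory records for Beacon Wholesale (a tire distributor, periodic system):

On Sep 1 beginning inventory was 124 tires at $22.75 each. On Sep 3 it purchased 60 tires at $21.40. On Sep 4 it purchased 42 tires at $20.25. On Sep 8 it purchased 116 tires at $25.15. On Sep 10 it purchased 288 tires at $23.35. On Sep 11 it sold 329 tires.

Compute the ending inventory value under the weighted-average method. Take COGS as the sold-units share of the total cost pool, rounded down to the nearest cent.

Sep 11, sell 329: 329/630 × $14,597.70 → $7,623.24
Ending inventory (cost pool remaining) = $6,974.46

Ending inventory = $6,974.46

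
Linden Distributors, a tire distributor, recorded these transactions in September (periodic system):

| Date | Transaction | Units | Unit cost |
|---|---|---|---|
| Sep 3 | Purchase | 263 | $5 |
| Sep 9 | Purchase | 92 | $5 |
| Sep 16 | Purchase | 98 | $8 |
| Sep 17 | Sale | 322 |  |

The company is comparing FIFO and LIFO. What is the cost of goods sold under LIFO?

FIFO COGS: 263 @ $5 + 59 @ $5 = $1,610
LIFO COGS: 98 @ $8 + 92 @ $5 + 132 @ $5 = $1,904

COGS = $1,904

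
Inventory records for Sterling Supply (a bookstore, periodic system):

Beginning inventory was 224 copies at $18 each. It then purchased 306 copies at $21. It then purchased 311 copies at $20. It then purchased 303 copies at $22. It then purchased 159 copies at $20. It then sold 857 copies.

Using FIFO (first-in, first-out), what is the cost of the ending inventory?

Ending inventory = $9,494

Sale 1 (857) [FIFO — oldest first]: 224 @ $18 + 306 @ $21 + 311 @ $20 + 16 @ $22 = $17,030
Ending inventory: 287 @ $22 + 159 @ $20 = $9,494
Check: goods available $26,524 = COGS $17,030 + ending $9,494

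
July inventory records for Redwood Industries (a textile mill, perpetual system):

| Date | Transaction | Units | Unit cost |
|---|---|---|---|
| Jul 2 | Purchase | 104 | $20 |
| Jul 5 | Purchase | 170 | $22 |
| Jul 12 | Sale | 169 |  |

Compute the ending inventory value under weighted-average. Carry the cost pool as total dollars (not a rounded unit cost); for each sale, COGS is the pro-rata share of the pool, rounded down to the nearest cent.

After Jul 2: 104 on hand, pool $2,080.00 (≈ $20.0000 each)
After Jul 5: 274 on hand, pool $5,820.00 (≈ $21.2409 each)
Jul 12, sell 169: 169/274 × $5,820.00 → $3,589.70
Ending inventory (cost pool remaining) = $2,230.30

Ending inventory = $2,230.30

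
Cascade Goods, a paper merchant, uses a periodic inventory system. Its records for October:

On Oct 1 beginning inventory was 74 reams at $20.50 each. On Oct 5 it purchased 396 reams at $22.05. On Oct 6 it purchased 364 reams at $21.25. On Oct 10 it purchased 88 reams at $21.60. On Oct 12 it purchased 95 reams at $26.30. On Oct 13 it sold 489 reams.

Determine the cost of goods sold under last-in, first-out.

COGS = $10,901.80

Oct 13, 489 sold [LIFO — newest first]: 95 @ $26.30 + 88 @ $21.60 + 306 @ $21.25 = $10,901.80
Ending inventory: 74 @ $20.50 + 396 @ $22.05 + 58 @ $21.25 = $11,481.30
Check: goods available $22,383.10 = COGS $10,901.80 + ending $11,481.30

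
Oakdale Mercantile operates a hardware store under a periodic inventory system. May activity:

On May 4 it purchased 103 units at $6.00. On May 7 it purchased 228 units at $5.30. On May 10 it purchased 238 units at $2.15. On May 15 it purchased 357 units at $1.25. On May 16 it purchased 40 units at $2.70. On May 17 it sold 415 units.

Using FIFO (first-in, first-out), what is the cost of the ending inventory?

May 17, 415 sold [FIFO — oldest first]: 103 @ $6.00 + 228 @ $5.30 + 84 @ $2.15 = $2,007.00
Ending inventory: 154 @ $2.15 + 357 @ $1.25 + 40 @ $2.70 = $885.35
Check: goods available $2,892.35 = COGS $2,007.00 + ending $885.35

Ending inventory = $885.35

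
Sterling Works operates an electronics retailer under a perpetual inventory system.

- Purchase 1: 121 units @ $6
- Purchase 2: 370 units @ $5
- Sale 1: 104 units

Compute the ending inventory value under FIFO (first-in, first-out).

Ending inventory = $1,952

Sale 1 (104) [FIFO — oldest first]: 104 @ $6 = $624
Ending inventory: 17 @ $6 + 370 @ $5 = $1,952
Check: goods available $2,576 = COGS $624 + ending $1,952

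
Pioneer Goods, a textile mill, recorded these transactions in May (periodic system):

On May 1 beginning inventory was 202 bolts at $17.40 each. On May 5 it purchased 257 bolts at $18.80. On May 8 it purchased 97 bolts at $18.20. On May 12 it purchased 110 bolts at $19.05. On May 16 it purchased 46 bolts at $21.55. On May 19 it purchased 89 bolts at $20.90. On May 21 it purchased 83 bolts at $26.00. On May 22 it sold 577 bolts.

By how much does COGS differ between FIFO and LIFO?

FIFO COGS: 202 @ $17.40 + 257 @ $18.80 + 97 @ $18.20 + 21 @ $19.05 = $10,511.85
LIFO COGS: 83 @ $26.00 + 89 @ $20.90 + 46 @ $21.55 + 110 @ $19.05 + 97 @ $18.20 + 152 @ $18.80 = $11,727.90
Difference = |$10,511.85 − $11,727.90| = $1,216.05

$1,216.05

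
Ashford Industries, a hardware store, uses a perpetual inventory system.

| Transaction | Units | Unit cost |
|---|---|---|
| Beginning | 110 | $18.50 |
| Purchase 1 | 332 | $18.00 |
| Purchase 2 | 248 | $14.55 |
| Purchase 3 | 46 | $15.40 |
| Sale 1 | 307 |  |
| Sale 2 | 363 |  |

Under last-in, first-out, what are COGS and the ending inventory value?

COGS = $11,106.80; ending inventory = $1,221.00

Sale 1 (307) [LIFO — newest first]: 46 @ $15.40 + 248 @ $14.55 + 13 @ $18.00 = $4,550.80
Sale 2 (363) [LIFO — newest first]: 319 @ $18.00 + 44 @ $18.50 = $6,556.00
Total COGS = $4,550.80 + $6,556.00 = $11,106.80
Ending inventory: 66 @ $18.50 = $1,221.00
Check: goods available $12,327.80 = COGS $11,106.80 + ending $1,221.00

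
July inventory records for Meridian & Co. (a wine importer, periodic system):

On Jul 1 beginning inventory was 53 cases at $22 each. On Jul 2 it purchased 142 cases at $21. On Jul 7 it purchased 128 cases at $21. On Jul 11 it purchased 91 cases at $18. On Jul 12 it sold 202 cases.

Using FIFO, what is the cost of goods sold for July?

Jul 12, 202 sold [FIFO — oldest first]: 53 @ $22 + 142 @ $21 + 7 @ $21 = $4,295
Ending inventory: 121 @ $21 + 91 @ $18 = $4,179

COGS = $4,295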